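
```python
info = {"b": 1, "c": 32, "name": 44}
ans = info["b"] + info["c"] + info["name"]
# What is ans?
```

Trace:
`info = {"b": 1, "c": 32, "name": 44}` → info = {'b': 1, 'c': 32, 'name': 44}
`ans = info["b"] + info["c"] + info["name"]` → ans = 77
So ans = 77

Answer: 77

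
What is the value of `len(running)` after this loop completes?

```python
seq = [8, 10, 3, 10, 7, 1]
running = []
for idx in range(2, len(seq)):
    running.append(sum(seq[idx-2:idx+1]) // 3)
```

Number of 3-element averages
`running` takes the values: [] → [7] → [7, 7] → [7, 7, 6] → [7, 7, 6, 6]
So `len(running)` = 4

Answer: 4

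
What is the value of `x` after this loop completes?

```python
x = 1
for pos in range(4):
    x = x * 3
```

Multiply by 3, 4 times: 1 * 3^4 = 81
`x` takes the values: 1 → 3 → 9 → 27 → 81

Answer: 81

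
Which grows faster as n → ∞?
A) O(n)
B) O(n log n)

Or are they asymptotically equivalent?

O(n) vs O(n log n): Higher order terms dominate.

Answer: B) O(n log n) grows faster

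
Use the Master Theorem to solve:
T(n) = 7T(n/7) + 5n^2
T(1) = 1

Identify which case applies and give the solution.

a=7, b=7, f(n)=5n^2. log_7(7) = 1. Since c=2 > 1 and the regularity condition holds (7(n/7)^2 = (7/7^2)n^2 with 7/7^2 < 1), Case 3 applies: T(n) = Θ(f(n)) = O(n^2).

Answer: O(n^2) - Case 3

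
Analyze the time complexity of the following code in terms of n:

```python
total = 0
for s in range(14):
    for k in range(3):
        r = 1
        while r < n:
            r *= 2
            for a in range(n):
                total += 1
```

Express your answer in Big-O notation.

Each loop level contributes: 1 × 1 × log n × n. Multiplying the contributions gives O(n log n).

Answer: O(n log n)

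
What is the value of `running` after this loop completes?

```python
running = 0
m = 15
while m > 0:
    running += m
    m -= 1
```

Sum 15 down to 1
`running` takes the values: 0 → 15 → 29 → 42 → 54 → 65 → 75 → 84 → 92 → 99 → 105 → 110 → 114 → 117 → 119 → 120

Answer: 120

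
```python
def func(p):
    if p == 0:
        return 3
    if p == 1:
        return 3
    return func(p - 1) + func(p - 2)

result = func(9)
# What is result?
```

Build up from base cases: func(0)=3, func(1)=3, func(2)=6, func(3)=9, func(4)=15, func(5)=24, func(6)=39, ..., func(9)=165

Answer: 165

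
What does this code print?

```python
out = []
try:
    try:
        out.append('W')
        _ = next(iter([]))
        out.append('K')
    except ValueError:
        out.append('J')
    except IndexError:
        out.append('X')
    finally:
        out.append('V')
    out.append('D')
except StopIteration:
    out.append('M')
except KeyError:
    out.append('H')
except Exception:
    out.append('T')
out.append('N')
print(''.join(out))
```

Execution trace: 'W' (inner try body) → 'V' (inner finally) → 'M' (except StopIteration) → 'N' (after the try/except). Output: WVMN

Answer: WVMN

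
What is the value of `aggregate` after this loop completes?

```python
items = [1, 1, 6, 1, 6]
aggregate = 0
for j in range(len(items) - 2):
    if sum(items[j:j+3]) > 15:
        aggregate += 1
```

Count windows with sum > 15
`aggregate` takes the values: 0

Answer: 0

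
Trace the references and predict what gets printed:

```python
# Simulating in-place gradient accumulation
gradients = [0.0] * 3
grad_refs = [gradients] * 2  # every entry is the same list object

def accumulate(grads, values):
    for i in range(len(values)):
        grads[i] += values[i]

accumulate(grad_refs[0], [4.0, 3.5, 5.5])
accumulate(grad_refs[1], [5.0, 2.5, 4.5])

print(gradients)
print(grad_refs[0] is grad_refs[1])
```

Key concept: gradient accumulation aliasing.
Step by step:
`gradients = [0.0] * 3` → gradients = [0.0, 0.0, 0.0]
`grad_refs = [gradients] * 2` → grad_refs = [[0.0, 0.0, 0.0], [0.0, 0.0, 0.0]]
`accumulate(grad_refs[0], [4.0, 3.5, 5.5])` → gradients = [4.0, 3.5, 5.5]; grad_refs = [[4.0, 3.5, 5.5], [4.0, 3.5, 5.5]]
`accumulate(grad_refs[1], [5.0, 2.5, 4.5])` → gradients = [9.0, 6.0, 10.0]; grad_refs = [[9.0, 6.0, 10.0], [9.0, 6.0, 10.0]]
`print(gradients)` → prints [9.0, 6.0, 10.0]
`print(grad_refs[0] is grad_refs[1])` → prints True

Answer:
[9.0, 6.0, 10.0]
True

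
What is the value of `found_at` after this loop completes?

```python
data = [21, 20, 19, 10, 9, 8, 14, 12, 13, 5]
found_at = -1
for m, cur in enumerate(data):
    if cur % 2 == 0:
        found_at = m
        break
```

First even number index in [21, 20, 19, 10, 9, 8, 14, 12, 13, 5]
`found_at` takes the values: -1 → 1

Answer: 1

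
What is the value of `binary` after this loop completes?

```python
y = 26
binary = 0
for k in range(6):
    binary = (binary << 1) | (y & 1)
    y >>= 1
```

Reverse lowest 6 bits of 26
`binary` takes the values: 0 → 1 → 2 → 5 → 11 → 22

Answer: 22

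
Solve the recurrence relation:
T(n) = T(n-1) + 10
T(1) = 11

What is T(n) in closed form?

Unrolling: T(n) = T(1) + 10·(n-1) = 11 + 10(n-1) = 10n + 1.

Answer: T(n) = 10n + 1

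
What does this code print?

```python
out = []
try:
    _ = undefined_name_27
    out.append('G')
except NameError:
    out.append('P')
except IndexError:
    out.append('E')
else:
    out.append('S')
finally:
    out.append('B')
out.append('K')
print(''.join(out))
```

Execution trace: 'P' (except NameError) → 'B' (finally) → 'K' (after the try/except). Output: PBK

Answer: PBK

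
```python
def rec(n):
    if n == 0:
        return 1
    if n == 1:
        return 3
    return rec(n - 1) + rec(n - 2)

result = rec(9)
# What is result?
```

Build up from base cases: rec(0)=1, rec(1)=3, rec(2)=4, rec(3)=7, rec(4)=11, rec(5)=18, rec(6)=29, ..., rec(9)=123

Answer: 123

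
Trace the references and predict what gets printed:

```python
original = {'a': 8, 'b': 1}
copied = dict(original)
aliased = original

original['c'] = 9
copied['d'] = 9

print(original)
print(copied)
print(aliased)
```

Key concept: dict() creates copy, assignment creates alias.
Step by step:
`original = {'a': 8, 'b': 1}` → original = {'a': 8, 'b': 1}
`copied = dict(original)` → copied = {'a': 8, 'b': 1}
`aliased = original` → aliased = {'a': 8, 'b': 1} (same object as original)
`original['c'] = 9` → original = {'a': 8, 'b': 1, 'c': 9} (same object as aliased); aliased = {'a': 8, 'b': 1, 'c': 9} (same object as original)
`copied['d'] = 9` → copied = {'a': 8, 'b': 1, 'd': 9}
`print(original)` → prints {'a': 8, 'b': 1, 'c': 9}
`print(copied)` → prints {'a': 8, 'b': 1, 'd': 9}
`print(aliased)` → prints {'a': 8, 'b': 1, 'c': 9}

Answer:
{'a': 8, 'b': 1, 'c': 9}
{'a': 8, 'b': 1, 'd': 9}
{'a': 8, 'b': 1, 'c': 9}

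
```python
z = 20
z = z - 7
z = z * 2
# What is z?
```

Trace:
`z = 20` → z = 20
`z = z - 7` → z = 13
`z = z * 2` → z = 26
So z = 26

Answer: 26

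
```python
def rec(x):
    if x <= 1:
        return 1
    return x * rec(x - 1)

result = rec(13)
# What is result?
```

rec(13) = 13 * 12 * 11 * 10 * 9 * 8 * 7 * 6 * 5 * 4 * 3 * 2 * 1 = 6227020800

Answer: 6227020800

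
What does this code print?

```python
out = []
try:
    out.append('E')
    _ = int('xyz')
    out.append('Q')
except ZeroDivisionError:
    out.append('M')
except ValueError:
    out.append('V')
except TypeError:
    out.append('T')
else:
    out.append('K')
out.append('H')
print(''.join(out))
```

Execution trace: 'E' (try body) → 'V' (except ValueError) → 'H' (after the try/except). Output: EVH

Answer: EVH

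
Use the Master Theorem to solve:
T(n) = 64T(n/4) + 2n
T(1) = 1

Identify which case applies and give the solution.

a=64, b=4, f(n)=2n. log_4(64) = 3. Since c=1 < 3, Case 1 applies: T(n) = Θ(n^log_b(a)) = O(n^3).

Answer: O(n^3) - Case 1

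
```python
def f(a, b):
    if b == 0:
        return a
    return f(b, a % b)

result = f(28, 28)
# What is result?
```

f(28, 28) -> f(28, 0) -> 28

Answer: 28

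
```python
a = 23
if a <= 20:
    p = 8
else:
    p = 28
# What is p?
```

Trace:
`a = 23` → a = 23
`if a <= 20: ...` → a <= 20 is False, take else branch → p = 28
So p = 28

Answer: 28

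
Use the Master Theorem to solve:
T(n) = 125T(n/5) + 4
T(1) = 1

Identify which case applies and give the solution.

a=125, b=5, f(n)=4. log_5(125) = 3. Since c=0 < 3, Case 1 applies: T(n) = Θ(n^log_b(a)) = O(n^3).

Answer: O(n^3) - Case 1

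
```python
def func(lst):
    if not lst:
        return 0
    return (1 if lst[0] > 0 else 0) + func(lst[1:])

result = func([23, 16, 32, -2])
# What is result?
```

Count of positive elements in [23, 16, 32, -2] = 3

Answer: 3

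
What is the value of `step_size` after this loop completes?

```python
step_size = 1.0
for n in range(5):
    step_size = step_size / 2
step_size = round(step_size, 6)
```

Halving LR 5 times: 1 / 2^5
`step_size` takes the values: 1.0 → 0.5 → 0.25 → 0.125 → 0.0625 → 0.03125

Answer: 0.03125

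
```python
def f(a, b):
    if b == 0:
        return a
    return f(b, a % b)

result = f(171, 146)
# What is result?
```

f(171, 146) -> f(146, 25) -> f(25, 21) -> f(21, 4) -> f(4, 1) -> f(1, 0) -> 1

Answer: 1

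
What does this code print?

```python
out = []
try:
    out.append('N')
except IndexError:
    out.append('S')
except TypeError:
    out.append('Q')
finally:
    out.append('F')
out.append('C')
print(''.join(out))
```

Execution trace: 'N' (try body, no exception) → 'F' (finally) → 'C' (after the try/except). Output: NFC

Answer: NFC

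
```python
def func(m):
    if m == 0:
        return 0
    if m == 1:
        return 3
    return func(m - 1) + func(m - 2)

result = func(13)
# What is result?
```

Build up from base cases: func(0)=0, func(1)=3, func(2)=3, func(3)=6, func(4)=9, func(5)=15, func(6)=24, ..., func(13)=699

Answer: 699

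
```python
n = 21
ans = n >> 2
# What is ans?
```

Trace:
`n = 21` → n = 21
`ans = n >> 2` → ans = 5
So ans = 5

Answer: 5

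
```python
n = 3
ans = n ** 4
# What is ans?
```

Trace:
`n = 3` → n = 3
`ans = n ** 4` → ans = 81
So ans = 81

Answer: 81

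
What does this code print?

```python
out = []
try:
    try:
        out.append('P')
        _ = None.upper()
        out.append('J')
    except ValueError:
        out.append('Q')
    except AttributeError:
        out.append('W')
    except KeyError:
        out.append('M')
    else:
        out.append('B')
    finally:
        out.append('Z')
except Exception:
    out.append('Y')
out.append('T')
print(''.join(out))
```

Execution trace: 'P' (inner try body) → 'W' (inner except AttributeError) → 'Z' (inner finally) → 'T' (after the try/except). Output: PWZT

Answer: PWZT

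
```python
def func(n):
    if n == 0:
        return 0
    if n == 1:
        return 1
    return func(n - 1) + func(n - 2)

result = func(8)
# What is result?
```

Build up from base cases: func(0)=0, func(1)=1, func(2)=1, func(3)=2, func(4)=3, func(5)=5, func(6)=8, ..., func(8)=21

Answer: 21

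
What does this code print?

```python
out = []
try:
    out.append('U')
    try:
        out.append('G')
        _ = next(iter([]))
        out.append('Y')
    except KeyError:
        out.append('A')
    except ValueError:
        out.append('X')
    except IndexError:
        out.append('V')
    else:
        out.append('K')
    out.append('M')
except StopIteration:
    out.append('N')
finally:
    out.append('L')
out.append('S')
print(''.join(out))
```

Execution trace: 'U' (try body) → 'G' (inner try body) → 'N' (except StopIteration) → 'L' (finally) → 'S' (after the try/except). Output: UGNLS

Answer: UGNLS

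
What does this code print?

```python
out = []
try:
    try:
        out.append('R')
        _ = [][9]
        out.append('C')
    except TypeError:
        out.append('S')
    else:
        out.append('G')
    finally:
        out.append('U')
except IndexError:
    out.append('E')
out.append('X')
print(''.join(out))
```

Execution trace: 'R' (try body) → 'U' (finally) → 'E' (outer except IndexError) → 'X' (after the try/except). Output: RUEX

Answer: RUEX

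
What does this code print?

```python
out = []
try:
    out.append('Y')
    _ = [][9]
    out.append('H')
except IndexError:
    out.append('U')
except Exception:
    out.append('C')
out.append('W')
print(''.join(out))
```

Execution trace: 'Y' (try body) → 'U' (except IndexError) → 'W' (after the try/except). Output: YUW

Answer: YUW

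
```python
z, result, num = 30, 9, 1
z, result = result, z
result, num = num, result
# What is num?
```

Trace:
`z, result, num = 30, 9, 1` → z = 30; result = 9; num = 1
`z, result = result, z` → z = 9; result = 30
`result, num = num, result` → result = 1; num = 30
So num = 30

Answer: 30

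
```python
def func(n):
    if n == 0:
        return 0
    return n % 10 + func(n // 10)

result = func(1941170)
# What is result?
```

Sum of digits of 1941170: 0 + 7 + 1 + 1 + 4 + 9 + 1 = 23

Answer: 23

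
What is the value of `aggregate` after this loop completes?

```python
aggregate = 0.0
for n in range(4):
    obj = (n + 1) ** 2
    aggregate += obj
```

Sum of squared losses 1² + 2² + ... + 4²
`aggregate` takes the values: 0.0 → 1.0 → 5.0 → 14.0 → 30.0

Answer: 30.0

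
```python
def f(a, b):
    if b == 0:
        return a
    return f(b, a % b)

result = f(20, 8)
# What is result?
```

f(20, 8) -> f(8, 4) -> f(4, 0) -> 4

Answer: 4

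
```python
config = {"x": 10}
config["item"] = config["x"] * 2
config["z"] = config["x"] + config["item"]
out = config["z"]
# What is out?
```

Trace:
`config = {"x": 10}` → config = {'x': 10}
`config["item"] = config["x"] * 2` → config = {'x': 10, 'item': 20}
`config["z"] = config["x"] + config["item"]` → config = {'x': 10, 'item': 20, 'z': 30}
`out = config["z"]` → out = 30
So out = 30

Answer: 30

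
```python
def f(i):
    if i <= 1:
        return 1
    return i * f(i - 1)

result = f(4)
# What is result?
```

f(4) = 4 * 3 * 2 * 1 = 24

Answer: 24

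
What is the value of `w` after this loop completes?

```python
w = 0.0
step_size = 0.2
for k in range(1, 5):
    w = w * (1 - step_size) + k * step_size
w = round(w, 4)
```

Moving average with lr=0.2
`w` takes the values: 0.0 → 0.2 → 0.56 → 1.048 → 1.6384

Answer: 1.6384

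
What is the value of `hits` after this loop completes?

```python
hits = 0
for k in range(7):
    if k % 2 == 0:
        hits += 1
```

Count numbers divisible by 2 in range(7)
`hits` takes the values: 0 → 1 → 2 → 3 → 4

Answer: 4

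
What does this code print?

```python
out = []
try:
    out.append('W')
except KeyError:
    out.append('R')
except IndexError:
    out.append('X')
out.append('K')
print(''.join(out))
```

Execution trace: 'W' (try body, no exception) → 'K' (after the try/except). Output: WK

Answer: WK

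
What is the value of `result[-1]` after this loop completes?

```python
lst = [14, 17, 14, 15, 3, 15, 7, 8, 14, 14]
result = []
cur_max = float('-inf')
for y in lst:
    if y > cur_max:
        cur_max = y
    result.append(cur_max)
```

Running max ends at 17
`result` takes the values: [] → [14] → [14, 17] → [14, 17, 17] → [14, 17, 17, 17] → [14, 17, 17, 17, 17] → [14, 17, 17, 17, 17, 17] → [14, 17, 17, 17, 17, 17, 17] → [14, 17, 17, 17, 17, 17, 17, 17] → [14, 17, 17, 17, 17, 17, 17, 17, 17] → [14, 17, 17, 17, 17, 17, 17, 17, 17, 17]
So `result[-1]` = 17

Answer: 17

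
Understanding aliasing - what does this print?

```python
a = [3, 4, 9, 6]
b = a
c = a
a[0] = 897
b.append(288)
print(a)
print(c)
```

Key concept: multiple aliases.
Step by step:
`a = [3, 4, 9, 6]` → a = [3, 4, 9, 6]
`b = a` → b = [3, 4, 9, 6] (same object as a)
`c = a` → c = [3, 4, 9, 6] (same object as a, b)
`a[0] = 897` → a = [897, 4, 9, 6] (same object as b, c); b = [897, 4, 9, 6] (same object as a, c); c = [897, 4, 9, 6] (same object as a, b)
`b.append(288)` → a = [897, 4, 9, 6, 288] (same object as b, c); b = [897, 4, 9, 6, 288] (same object as a, c); c = [897, 4, 9, 6, 288] (same object as a, b)
`print(a)` → prints [897, 4, 9, 6, 288]
`print(c)` → prints [897, 4, 9, 6, 288]

Answer:
[897, 4, 9, 6, 288]
[897, 4, 9, 6, 288]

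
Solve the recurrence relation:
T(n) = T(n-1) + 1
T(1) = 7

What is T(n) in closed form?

Unrolling: T(n) = T(1) + 1·(n-1) = 7 + 1(n-1) = n + 6.

Answer: T(n) = n + 6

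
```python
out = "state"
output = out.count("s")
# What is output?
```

Trace:
`out = "state"` → out = 'state'
`output = out.count("s")` → output = 1
So output = 1

Answer: 1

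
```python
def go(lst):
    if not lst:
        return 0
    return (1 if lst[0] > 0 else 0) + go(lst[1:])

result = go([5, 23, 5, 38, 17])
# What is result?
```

Count of positive elements in [5, 23, 5, 38, 17] = 5

Answer: 5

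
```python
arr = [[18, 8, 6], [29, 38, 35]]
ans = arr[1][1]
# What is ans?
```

Trace:
`arr = [[18, 8, 6], [29, 38, 35]]` → arr = [[18, 8, 6], [29, 38, 35]]
`ans = arr[1][1]` → ans = 38
So ans = 38

Answer: 38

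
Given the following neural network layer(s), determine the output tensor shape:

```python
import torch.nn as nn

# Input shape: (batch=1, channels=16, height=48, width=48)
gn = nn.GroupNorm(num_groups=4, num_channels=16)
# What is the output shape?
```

Input: (1, 16, 48, 48) -> Output: (1, 16, 48, 48)

Answer: (1, 16, 48, 48)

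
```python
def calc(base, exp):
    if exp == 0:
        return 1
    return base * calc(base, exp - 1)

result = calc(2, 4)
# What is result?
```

calc(2, 4) = 2 * 2 * 2 * 2 = 16

Answer: 16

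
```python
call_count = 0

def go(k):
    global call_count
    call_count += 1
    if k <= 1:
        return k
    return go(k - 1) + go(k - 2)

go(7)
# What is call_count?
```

Calls(k) = 1 + Calls(k-1) + Calls(k-2); Calls(0)=Calls(1)=1. For k=7 this gives 41.

Answer: 41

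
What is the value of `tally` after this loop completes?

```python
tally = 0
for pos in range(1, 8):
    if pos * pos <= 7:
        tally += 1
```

Count numbers where pos² ≤ 7
`tally` takes the values: 0 → 1 → 2

Answer: 2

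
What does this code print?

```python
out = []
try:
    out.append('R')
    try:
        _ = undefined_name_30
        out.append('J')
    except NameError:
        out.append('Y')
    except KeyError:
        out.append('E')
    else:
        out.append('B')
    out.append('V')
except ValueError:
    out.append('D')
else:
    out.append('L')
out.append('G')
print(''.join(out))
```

Execution trace: 'R' (try body) → 'Y' (inner except NameError) → 'V' (try body, no exception) → 'L' (else) → 'G' (after the try/except). Output: RYVLG

Answer: RYVLG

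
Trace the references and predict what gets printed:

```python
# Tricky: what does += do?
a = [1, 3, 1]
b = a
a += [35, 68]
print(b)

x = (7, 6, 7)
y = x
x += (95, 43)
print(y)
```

Key concept: += behavior differs for mutable vs immutable.
Step by step:
`a = [1, 3, 1]` → a = [1, 3, 1]
`b = a` → b = [1, 3, 1] (same object as a)
`a += [35, 68]` → a = [1, 3, 1, 35, 68] (same object as b); b = [1, 3, 1, 35, 68] (same object as a)
`print(b)` → prints [1, 3, 1, 35, 68]
`x = (7, 6, 7)` → x = (7, 6, 7)
`y = x` → y = (7, 6, 7)
`x += (95, 43)` → x = (7, 6, 7, 95, 43)
`print(y)` → prints (7, 6, 7)

Answer:
[1, 3, 1, 35, 68]
(7, 6, 7)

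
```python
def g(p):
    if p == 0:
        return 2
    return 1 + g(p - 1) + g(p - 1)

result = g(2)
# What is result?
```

g(p) = 1 + 2·g(p-1), g(0)=2. Closed form: (2+1)·2^2 - 1 = 11.

Answer: 11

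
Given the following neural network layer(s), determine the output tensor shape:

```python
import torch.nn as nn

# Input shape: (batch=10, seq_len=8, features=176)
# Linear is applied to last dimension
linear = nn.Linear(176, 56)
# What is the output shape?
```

Input: (10, 8, 176) -> Output: (10, 8, 56)

Answer: (10, 8, 56)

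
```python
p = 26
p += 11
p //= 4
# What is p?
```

Trace:
`p = 26` → p = 26
`p += 11` → p = 37
`p //= 4` → p = 9
So p = 9

Answer: 9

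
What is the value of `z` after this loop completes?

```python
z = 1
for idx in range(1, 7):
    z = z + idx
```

Start at 1, add 1 through 6
`z` takes the values: 1 → 2 → 4 → 7 → 11 → 16 → 22

Answer: 22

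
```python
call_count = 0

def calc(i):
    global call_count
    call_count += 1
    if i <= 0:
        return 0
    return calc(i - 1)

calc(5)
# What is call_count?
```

Linear recursion stepping by 1: 6 calls from i=5 down to ≤0.

Answer: 6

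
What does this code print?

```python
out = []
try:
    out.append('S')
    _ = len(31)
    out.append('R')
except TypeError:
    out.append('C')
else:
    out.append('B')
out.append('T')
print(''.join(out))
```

Execution trace: 'S' (try body) → 'C' (except TypeError) → 'T' (after the try/except). Output: SCT

Answer: SCT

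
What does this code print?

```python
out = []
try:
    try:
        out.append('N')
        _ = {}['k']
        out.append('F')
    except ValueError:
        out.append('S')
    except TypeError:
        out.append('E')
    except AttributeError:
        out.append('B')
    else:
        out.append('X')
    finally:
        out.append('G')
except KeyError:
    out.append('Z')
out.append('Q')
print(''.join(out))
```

Execution trace: 'N' (try body) → 'G' (finally) → 'Z' (outer except KeyError) → 'Q' (after the try/except). Output: NGZQ

Answer: NGZQ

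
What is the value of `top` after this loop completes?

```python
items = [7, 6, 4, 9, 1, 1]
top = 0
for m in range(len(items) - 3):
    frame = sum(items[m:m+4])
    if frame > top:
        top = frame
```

Max sum of 4-element window in [7, 6, 4, 9, 1, 1]
`top` takes the values: 0 → 26

Answer: 26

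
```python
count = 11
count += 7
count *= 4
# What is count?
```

Trace:
`count = 11` → count = 11
`count += 7` → count = 18
`count *= 4` → count = 72
So count = 72

Answer: 72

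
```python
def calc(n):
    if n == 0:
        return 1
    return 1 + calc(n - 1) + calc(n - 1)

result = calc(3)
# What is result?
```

calc(n) = 1 + 2·calc(n-1), calc(0)=1. Closed form: (1+1)·2^3 - 1 = 15.

Answer: 15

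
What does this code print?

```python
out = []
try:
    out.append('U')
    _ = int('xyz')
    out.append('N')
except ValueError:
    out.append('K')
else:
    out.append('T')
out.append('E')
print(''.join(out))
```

Execution trace: 'U' (try body) → 'K' (except ValueError) → 'E' (after the try/except). Output: UKE

Answer: UKE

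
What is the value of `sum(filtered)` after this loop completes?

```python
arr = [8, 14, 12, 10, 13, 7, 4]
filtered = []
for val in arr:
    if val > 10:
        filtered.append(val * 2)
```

Sum of doubled values > 10
`filtered` takes the values: [] → [28] → [28, 24] → [28, 24, 26]
So `sum(filtered)` = 78

Answer: 78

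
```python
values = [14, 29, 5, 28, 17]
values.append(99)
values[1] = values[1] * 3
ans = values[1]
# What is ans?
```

Trace:
`values = [14, 29, 5, 28, 17]` → values = [14, 29, 5, 28, 17]
`values.append(99)` → values = [14, 29, 5, 28, 17, 99]
`values[1] = values[1] * 3` → values = [14, 87, 5, 28, 17, 99]
`ans = values[1]` → ans = 87
So ans = 87

Answer: 87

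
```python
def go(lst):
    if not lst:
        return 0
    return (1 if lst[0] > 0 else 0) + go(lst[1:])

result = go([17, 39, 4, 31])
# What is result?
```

Count of positive elements in [17, 39, 4, 31] = 4

Answer: 4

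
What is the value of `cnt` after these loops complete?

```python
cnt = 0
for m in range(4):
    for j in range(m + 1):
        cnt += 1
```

Triangle: 1 + 2 + ... + 4
`cnt` takes the values: 0 → 1 → 2 → 3 → 4 → 5 → 6 → 7 → 8 → 9 → 10

Answer: 10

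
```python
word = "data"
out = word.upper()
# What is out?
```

Trace:
`word = "data"` → word = 'data'
`out = word.upper()` → out = 'DATA'
So out = 'DATA'

Answer: 'DATA'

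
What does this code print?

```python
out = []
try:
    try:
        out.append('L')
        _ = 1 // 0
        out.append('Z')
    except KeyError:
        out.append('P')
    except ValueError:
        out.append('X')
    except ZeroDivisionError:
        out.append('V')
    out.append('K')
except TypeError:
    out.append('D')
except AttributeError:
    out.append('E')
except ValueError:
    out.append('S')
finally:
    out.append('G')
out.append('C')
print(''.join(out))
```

Execution trace: 'L' (inner try body) → 'V' (inner except ZeroDivisionError) → 'K' (try body, no exception) → 'G' (finally) → 'C' (after the try/except). Output: LVKGC

Answer: LVKGC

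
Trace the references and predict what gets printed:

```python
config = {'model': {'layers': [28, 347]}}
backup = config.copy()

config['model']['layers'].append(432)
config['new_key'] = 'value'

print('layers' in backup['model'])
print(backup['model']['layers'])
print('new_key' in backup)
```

Key concept: shallow copy gotcha with nested dict.
Step by step:
`config = {'model': {'layers': [28, 347]}}` → config = {'model': {'layers': [28, 347]}}
`backup = config.copy()` → backup = {'model': {'layers': [28, 347]}}
`config['model']['layers'].append(432)` → config = {'model': {'layers': [28, 347, 432]}}; backup = {'model': {'layers': [28, 347, 432]}}
`config['new_key'] = 'value'` → config = {'model': {'layers': [28, 347, 432]}, 'new_key': 'value'}
`print('layers' in backup['model'])` → prints True
`print(backup['model']['layers'])` → prints [28, 347, 432]
`print('new_key' in backup)` → prints False

Answer:
True
[28, 347, 432]
False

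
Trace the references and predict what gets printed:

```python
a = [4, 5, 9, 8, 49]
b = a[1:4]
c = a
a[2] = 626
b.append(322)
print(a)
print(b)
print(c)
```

Key concept: slice vs alias.
Step by step:
`a = [4, 5, 9, 8, 49]` → a = [4, 5, 9, 8, 49]
`b = a[1:4]` → b = [5, 9, 8]
`c = a` → c = [4, 5, 9, 8, 49] (same object as a)
`a[2] = 626` → a = [4, 5, 626, 8, 49] (same object as c); c = [4, 5, 626, 8, 49] (same object as a)
`b.append(322)` → b = [5, 9, 8, 322]
`print(a)` → prints [4, 5, 626, 8, 49]
`print(b)` → prints [5, 9, 8, 322]
`print(c)` → prints [4, 5, 626, 8, 49]

Answer:
[4, 5, 626, 8, 49]
[5, 9, 8, 322]
[4, 5, 626, 8, 49]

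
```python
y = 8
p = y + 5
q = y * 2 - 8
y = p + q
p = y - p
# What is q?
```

Trace:
`y = 8` → y = 8
`p = y + 5` → p = 13
`q = y * 2 - 8` → q = 8
`y = p + q` → y = 21
`p = y - p` → p = 8
So q = 8

Answer: 8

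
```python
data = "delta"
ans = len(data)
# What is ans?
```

Trace:
`data = "delta"` → data = 'delta'
`ans = len(data)` → ans = 5
So ans = 5

Answer: 5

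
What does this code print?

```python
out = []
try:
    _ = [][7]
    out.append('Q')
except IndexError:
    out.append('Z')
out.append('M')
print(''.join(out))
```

Execution trace: 'Z' (except IndexError) → 'M' (after the try/except). Output: ZM

Answer: ZM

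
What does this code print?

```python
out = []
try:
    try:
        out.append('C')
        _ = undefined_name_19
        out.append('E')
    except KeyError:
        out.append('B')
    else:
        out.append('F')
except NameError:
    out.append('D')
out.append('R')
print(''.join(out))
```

Execution trace: 'C' (try body) → 'D' (outer except NameError) → 'R' (after the try/except). Output: CDR

Answer: CDR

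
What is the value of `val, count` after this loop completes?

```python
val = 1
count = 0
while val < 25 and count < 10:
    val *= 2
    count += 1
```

Double until >= 25 or 10 iterations
`val, count` takes the values: (1, 0) → (2, 0) → (2, 1) → (4, 1) → (4, 2) → (8, 2) → (8, 3) → (16, 3) → (16, 4) → (32, 4) → (32, 5)

Answer: 32, 5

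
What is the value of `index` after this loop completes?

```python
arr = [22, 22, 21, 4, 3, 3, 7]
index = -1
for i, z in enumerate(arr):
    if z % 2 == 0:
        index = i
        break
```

First even number index in [22, 22, 21, 4, 3, 3, 7]
`index` takes the values: -1 → 0

Answer: 0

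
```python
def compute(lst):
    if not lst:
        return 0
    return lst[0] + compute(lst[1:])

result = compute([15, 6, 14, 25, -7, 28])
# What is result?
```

15 + 6 + 14 + 25 + (-7) + 28 + 0 = 81

Answer: 81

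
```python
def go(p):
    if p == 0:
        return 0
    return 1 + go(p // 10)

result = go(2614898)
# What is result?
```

Count of digits of 2614898: 7

Answer: 7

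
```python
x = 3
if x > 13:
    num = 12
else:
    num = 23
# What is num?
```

Trace:
`x = 3` → x = 3
`if x > 13: ...` → x > 13 is False, take else branch → num = 23
So num = 23

Answer: 23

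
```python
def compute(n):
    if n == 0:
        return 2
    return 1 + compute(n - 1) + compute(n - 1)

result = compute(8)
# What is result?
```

compute(n) = 1 + 2·compute(n-1), compute(0)=2. Closed form: (2+1)·2^8 - 1 = 767.

Answer: 767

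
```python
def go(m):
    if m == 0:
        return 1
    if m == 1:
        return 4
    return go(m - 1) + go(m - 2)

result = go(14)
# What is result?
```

Build up from base cases: go(0)=1, go(1)=4, go(2)=5, go(3)=9, go(4)=14, go(5)=23, go(6)=37, ..., go(14)=1741

Answer: 1741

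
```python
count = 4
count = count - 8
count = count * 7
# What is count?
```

Trace:
`count = 4` → count = 4
`count = count - 8` → count = -4
`count = count * 7` → count = -28
So count = -28

Answer: -28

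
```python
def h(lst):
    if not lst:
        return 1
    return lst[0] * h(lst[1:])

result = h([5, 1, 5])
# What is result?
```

Product over [5, 1, 5] = 5 * 1 * 5 = 25

Answer: 25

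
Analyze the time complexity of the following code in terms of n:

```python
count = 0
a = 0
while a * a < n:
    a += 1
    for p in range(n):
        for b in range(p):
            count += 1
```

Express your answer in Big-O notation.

Each loop level contributes: √n × n × n. Multiplying the contributions gives O(n^2√n).

Answer: O(n^2√n)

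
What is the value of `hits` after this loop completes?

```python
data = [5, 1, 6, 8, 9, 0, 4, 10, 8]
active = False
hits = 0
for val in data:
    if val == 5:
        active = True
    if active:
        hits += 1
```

Count elements after first 5 in [5, 1, 6, 8, 9, 0, 4, 10, 8]
`hits` takes the values: 0 → 1 → 2 → 3 → 4 → 5 → 6 → 7 → 8 → 9

Answer: 9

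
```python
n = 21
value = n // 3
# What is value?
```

Trace:
`n = 21` → n = 21
`value = n // 3` → value = 7
So value = 7

Answer: 7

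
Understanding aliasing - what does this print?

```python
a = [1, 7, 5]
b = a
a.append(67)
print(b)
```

Key concept: basic list aliasing.
Step by step:
`a = [1, 7, 5]` → a = [1, 7, 5]
`b = a` → b = [1, 7, 5] (same object as a)
`a.append(67)` → a = [1, 7, 5, 67] (same object as b); b = [1, 7, 5, 67] (same object as a)
`print(b)` → prints [1, 7, 5, 67]

Answer: [1, 7, 5, 67]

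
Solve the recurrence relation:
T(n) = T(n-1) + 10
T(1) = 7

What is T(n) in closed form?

Unrolling: T(n) = T(1) + 10·(n-1) = 7 + 10(n-1) = 10n - 3.

Answer: T(n) = 10n - 3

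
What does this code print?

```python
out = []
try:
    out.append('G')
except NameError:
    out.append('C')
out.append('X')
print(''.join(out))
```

Execution trace: 'G' (try body, no exception) → 'X' (after the try/except). Output: GX

Answer: GX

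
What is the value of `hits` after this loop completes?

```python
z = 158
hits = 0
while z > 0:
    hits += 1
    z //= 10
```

Count digits by repeated division by 10
`hits` takes the values: 0 → 1 → 2 → 3

Answer: 3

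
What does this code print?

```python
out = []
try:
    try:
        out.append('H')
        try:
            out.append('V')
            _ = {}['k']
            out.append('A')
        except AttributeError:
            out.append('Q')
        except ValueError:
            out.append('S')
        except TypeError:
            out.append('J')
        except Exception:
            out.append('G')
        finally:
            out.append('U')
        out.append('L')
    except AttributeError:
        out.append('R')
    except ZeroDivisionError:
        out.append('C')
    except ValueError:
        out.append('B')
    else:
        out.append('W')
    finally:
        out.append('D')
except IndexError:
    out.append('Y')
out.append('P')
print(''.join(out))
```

Execution trace: 'H' (try body) → 'V' (inner try body) → 'G' (inner except Exception) → 'U' (inner finally) → 'L' (try body, no exception) → 'W' (else) → 'D' (finally) → 'P' (after the try/except). Output: HVGULWDP

Answer: HVGULWDP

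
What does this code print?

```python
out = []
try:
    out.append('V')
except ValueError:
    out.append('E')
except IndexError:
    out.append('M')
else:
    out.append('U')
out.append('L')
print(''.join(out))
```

Execution trace: 'V' (try body, no exception) → 'U' (else) → 'L' (after the try/except). Output: VUL

Answer: VUL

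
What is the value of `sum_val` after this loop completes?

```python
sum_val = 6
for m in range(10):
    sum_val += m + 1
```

Start at 6, add 1 to 10 = 61
`sum_val` takes the values: 6 → 7 → 9 → 12 → 16 → 21 → 27 → 34 → 42 → 51 → 61

Answer: 61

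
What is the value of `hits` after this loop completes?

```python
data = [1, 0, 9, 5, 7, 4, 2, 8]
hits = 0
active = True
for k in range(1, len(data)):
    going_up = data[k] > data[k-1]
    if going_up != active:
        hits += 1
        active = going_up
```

Count direction changes in [1, 0, 9, 5, 7, 4, 2, 8]
`hits` takes the values: 0 → 1 → 2 → 3 → 4 → 5 → 6

Answer: 6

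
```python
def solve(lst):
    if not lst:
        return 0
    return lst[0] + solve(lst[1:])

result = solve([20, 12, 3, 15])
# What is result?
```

20 + 12 + 3 + 15 + 0 = 50

Answer: 50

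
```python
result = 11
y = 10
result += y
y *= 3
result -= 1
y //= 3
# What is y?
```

Trace:
`result = 11` → result = 11
`y = 10` → y = 10
`result += y` → result = 21
`y *= 3` → y = 30
`result -= 1` → result = 20
`y //= 3` → y = 10
So y = 10

Answer: 10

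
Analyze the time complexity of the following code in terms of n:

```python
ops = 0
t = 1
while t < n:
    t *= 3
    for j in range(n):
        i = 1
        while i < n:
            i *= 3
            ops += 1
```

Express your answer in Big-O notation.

Each loop level contributes: log n × n × log n. Multiplying the contributions gives O(n log² n).

Answer: O(n log² n)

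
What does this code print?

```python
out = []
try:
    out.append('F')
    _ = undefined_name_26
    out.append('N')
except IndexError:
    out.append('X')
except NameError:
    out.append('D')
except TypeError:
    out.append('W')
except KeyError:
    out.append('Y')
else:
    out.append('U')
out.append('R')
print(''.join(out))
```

Execution trace: 'F' (try body) → 'D' (except NameError) → 'R' (after the try/except). Output: FDR

Answer: FDR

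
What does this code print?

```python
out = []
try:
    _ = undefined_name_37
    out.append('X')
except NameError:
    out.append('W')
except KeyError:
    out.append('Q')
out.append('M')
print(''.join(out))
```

Execution trace: 'W' (except NameError) → 'M' (after the try/except). Output: WM

Answer: WM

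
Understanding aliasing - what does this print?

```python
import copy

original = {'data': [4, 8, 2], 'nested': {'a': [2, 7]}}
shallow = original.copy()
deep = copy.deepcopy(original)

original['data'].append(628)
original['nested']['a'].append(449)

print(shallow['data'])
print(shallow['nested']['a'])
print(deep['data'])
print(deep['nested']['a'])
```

Key concept: comparing shallow vs deep copy.
Step by step:
`original = {'data': [4, 8, 2], 'nested': {'a': [2, 7]}}` → original = {'data': [4, 8, 2], 'nested': {'a': [2, 7]}}
`shallow = original.copy()` → shallow = {'data': [4, 8, 2], 'nested': {'a': [2, 7]}}
`deep = copy.deepcopy(original)` → deep = {'data': [4, 8, 2], 'nested': {'a': [2, 7]}}
`original['data'].append(628)` → original = {'data': [4, 8, 2, 628], 'nested': {'a': [2, 7]}}; shallow = {'data': [4, 8, 2, 628], 'nested': {'a': [2, 7]}}
`original['nested']['a'].append(449)` → original = {'data': [4, 8, 2, 628], 'nested': {'a': [2, 7, 449]}}; shallow = {'data': [4, 8, 2, 628], 'nested': {'a': [2, 7, 449]}}
`print(shallow['data'])` → prints [4, 8, 2, 628]
`print(shallow['nested']['a'])` → prints [2, 7, 449]
`print(deep['data'])` → prints [4, 8, 2]
`print(deep['nested']['a'])` → prints [2, 7]

Answer:
[4, 8, 2, 628]
[2, 7, 449]
[4, 8, 2]
[2, 7]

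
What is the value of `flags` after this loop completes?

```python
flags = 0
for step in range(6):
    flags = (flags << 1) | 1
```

Build 6 consecutive 1-bits: 0b111111
`flags` takes the values: 0 → 1 → 3 → 7 → 15 → 31 → 63

Answer: 63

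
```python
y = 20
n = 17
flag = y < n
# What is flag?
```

Trace:
`y = 20` → y = 20
`n = 17` → n = 17
`flag = y < n` → flag = False
So flag = False

Answer: False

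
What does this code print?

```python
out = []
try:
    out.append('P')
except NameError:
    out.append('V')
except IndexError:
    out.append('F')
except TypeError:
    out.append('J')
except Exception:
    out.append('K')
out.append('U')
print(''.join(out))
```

Execution trace: 'P' (try body, no exception) → 'U' (after the try/except). Output: PU

Answer: PU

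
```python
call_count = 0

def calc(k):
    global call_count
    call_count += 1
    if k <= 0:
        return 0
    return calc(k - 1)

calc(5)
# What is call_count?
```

Linear recursion stepping by 1: 6 calls from k=5 down to ≤0.

Answer: 6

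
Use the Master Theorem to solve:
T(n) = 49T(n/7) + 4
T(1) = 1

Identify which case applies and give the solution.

a=49, b=7, f(n)=4. log_7(49) = 2. Since c=0 < 2, Case 1 applies: T(n) = Θ(n^log_b(a)) = O(n^2).

Answer: O(n^2) - Case 1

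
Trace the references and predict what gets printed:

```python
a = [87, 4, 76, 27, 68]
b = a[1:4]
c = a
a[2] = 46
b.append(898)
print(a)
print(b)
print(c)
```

Key concept: slice vs alias.
Step by step:
`a = [87, 4, 76, 27, 68]` → a = [87, 4, 76, 27, 68]
`b = a[1:4]` → b = [4, 76, 27]
`c = a` → c = [87, 4, 76, 27, 68] (same object as a)
`a[2] = 46` → a = [87, 4, 46, 27, 68] (same object as c); c = [87, 4, 46, 27, 68] (same object as a)
`b.append(898)` → b = [4, 76, 27, 898]
`print(a)` → prints [87, 4, 46, 27, 68]
`print(b)` → prints [4, 76, 27, 898]
`print(c)` → prints [87, 4, 46, 27, 68]

Answer:
[87, 4, 46, 27, 68]
[4, 76, 27, 898]
[87, 4, 46, 27, 68]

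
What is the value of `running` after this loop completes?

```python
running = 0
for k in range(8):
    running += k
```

Sum of 0 to 7 = 28
`running` takes the values: 0 → 1 → 3 → 6 → 10 → 15 → 21 → 28

Answer: 28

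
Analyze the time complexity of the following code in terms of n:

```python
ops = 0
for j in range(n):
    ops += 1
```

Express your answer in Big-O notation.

Each loop level contributes: n. Multiplying the contributions gives O(n).

Answer: O(n)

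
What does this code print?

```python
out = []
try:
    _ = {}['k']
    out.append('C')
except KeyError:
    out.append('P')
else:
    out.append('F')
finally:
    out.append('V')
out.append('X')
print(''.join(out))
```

Execution trace: 'P' (except KeyError) → 'V' (finally) → 'X' (after the try/except). Output: PVX

Answer: PVX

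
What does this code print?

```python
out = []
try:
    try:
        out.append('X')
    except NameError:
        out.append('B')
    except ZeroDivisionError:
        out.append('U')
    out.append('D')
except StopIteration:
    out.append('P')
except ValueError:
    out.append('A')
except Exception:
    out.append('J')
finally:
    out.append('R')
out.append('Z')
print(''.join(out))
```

Execution trace: 'X' (inner try body, no exception) → 'D' (try body, no exception) → 'R' (finally) → 'Z' (after the try/except). Output: XDRZ

Answer: XDRZ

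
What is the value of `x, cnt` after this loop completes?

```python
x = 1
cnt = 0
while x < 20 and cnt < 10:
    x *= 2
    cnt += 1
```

Double until >= 20 or 10 iterations
`x, cnt` takes the values: (1, 0) → (2, 0) → (2, 1) → (4, 1) → (4, 2) → (8, 2) → (8, 3) → (16, 3) → (16, 4) → (32, 4) → (32, 5)

Answer: 32, 5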